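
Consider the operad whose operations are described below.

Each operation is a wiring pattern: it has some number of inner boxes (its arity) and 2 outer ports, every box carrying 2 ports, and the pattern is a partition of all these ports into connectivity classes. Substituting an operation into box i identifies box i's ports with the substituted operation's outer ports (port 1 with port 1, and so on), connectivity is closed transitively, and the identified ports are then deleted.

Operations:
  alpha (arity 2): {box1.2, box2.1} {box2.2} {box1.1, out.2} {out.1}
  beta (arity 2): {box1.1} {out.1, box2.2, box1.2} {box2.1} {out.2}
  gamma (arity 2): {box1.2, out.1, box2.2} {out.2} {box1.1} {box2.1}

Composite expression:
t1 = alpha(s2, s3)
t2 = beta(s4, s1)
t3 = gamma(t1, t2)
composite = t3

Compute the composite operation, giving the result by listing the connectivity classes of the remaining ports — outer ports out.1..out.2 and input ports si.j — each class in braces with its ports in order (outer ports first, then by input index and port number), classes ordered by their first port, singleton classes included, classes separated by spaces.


Treat the ports identified at gamma as solder joints: merge, then drop.
composing alpha on (s2, s3), with out.j its own outer ports: {out.1} {out.2, s2.1} {s2.2, s3.1} {s3.2}
composing beta on (s4, s1), with out.j its own outer ports: {out.1, s1.2, s4.2} {out.2} {s1.1} {s4.1}
composing gamma on (s2, s3, s4, s1), with out.j its own outer ports: {out.1, s2.1} {out.2} {s1.1} {s1.2, s4.2} {s2.2, s3.1} {s3.2} {s4.1}

{out.1, s2.1} {out.2} {s1.1} {s1.2, s4.2} {s2.2, s3.1} {s3.2} {s4.1}


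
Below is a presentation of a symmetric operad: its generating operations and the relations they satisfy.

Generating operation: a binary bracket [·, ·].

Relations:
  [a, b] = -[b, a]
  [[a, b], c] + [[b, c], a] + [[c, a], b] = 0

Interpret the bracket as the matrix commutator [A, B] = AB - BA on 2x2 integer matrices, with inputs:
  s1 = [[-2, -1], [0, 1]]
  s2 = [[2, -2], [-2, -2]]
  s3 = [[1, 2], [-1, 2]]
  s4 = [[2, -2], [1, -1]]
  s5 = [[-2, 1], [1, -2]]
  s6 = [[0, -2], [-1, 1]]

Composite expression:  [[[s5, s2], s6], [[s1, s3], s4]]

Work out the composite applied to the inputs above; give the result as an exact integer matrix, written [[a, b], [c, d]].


[s5, s2] = [[0, -4], [4, 0]]
[[s5, s2], s6] = [[12, -4], [-4, -12]]
[s1, s3] = [[1, -7], [-3, -1]]
[[s1, s3], s4] = [[-13, 17], [-11, 13]]
[[[s5, s2], s6], [[s1, s3], s4]] = [[112, 304], [368, -112]]

[[112, 304], [368, -112]]


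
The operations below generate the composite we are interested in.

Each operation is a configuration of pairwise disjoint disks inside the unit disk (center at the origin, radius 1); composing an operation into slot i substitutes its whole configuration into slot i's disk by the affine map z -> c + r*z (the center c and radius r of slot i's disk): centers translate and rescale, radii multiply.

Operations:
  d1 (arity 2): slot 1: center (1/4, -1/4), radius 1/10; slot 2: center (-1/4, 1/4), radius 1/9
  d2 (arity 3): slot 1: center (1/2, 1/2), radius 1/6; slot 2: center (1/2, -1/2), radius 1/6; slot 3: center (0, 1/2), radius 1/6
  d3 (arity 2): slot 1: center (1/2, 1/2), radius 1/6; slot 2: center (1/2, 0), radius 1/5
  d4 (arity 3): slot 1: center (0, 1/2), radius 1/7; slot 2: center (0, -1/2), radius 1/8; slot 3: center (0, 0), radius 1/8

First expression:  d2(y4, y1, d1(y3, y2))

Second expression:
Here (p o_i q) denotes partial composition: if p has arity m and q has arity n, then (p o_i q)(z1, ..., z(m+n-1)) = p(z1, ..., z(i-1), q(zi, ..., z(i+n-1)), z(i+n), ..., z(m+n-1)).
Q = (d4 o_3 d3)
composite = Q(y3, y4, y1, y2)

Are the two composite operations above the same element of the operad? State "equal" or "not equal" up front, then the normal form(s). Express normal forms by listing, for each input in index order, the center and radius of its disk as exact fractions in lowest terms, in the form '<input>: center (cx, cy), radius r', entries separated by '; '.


not equal; first: y1: center (1/2, -1/2), radius 1/6; y2: center (-1/24, 13/24), radius 1/54; y3: center (1/24, 11/24), radius 1/60; y4: center (1/2, 1/2), radius 1/6; second: y1: center (1/16, 1/16), radius 1/48; y2: center (1/16, 0), radius 1/40; y3: center (0, 1/2), radius 1/7; y4: center (0, -1/2), radius 1/8


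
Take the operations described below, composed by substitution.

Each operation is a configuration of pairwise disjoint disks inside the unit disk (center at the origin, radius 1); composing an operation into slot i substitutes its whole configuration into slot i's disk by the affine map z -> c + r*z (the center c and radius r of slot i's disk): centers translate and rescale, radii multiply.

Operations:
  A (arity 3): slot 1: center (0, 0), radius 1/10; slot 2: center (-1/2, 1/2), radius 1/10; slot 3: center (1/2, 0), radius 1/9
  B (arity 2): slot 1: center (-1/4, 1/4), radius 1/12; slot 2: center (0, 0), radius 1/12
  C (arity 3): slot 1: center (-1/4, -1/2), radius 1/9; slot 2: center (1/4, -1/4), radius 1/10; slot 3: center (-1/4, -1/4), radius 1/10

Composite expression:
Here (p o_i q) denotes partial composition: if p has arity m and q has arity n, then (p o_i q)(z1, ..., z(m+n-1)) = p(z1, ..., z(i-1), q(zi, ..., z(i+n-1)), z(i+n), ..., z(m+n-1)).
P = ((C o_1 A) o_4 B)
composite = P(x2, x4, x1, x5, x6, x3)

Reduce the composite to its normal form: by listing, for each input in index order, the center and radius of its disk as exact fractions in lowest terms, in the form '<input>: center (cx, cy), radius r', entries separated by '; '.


Follow each x-input down from C: c' goes to c + r*c', radius to r*r'.
for x2, the 2-step affine chain lands on center (-1/4, -1/2), radius 1/90
for x4, the 2-step affine chain lands on center (-11/36, -4/9), radius 1/90
for x1, the 2-step affine chain lands on center (-7/36, -1/2), radius 1/81
for x5, the 2-step affine chain lands on center (9/40, -9/40), radius 1/120
for x6, the 2-step affine chain lands on center (1/4, -1/4), radius 1/120
for x3, the 1-step affine chain lands on center (-1/4, -1/4), radius 1/10

x1: center (-7/36, -1/2), radius 1/81; x2: center (-1/4, -1/2), radius 1/90; x3: center (-1/4, -1/4), radius 1/10; x4: center (-11/36, -4/9), radius 1/90; x5: center (9/40, -9/40), radius 1/120; x6: center (1/4, -1/4), radius 1/120


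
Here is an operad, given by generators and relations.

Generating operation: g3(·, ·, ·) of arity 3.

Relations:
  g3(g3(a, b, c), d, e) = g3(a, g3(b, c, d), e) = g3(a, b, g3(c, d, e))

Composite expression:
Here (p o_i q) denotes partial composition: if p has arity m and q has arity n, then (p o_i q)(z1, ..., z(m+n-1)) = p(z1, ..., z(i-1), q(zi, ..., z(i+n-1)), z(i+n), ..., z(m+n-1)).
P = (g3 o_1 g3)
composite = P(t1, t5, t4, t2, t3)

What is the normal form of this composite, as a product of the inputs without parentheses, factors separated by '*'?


t1 * t5 * t4 * t2 * t3

All parenthesizations of g3 agree; list the t-inputs left to right.
g3(t1, t5, t4) spells out as t1 * t5 * t4
g3(g3(t1, t5, t4), t2, t3) spells out as t1 * t5 * t4 * t2 * t3


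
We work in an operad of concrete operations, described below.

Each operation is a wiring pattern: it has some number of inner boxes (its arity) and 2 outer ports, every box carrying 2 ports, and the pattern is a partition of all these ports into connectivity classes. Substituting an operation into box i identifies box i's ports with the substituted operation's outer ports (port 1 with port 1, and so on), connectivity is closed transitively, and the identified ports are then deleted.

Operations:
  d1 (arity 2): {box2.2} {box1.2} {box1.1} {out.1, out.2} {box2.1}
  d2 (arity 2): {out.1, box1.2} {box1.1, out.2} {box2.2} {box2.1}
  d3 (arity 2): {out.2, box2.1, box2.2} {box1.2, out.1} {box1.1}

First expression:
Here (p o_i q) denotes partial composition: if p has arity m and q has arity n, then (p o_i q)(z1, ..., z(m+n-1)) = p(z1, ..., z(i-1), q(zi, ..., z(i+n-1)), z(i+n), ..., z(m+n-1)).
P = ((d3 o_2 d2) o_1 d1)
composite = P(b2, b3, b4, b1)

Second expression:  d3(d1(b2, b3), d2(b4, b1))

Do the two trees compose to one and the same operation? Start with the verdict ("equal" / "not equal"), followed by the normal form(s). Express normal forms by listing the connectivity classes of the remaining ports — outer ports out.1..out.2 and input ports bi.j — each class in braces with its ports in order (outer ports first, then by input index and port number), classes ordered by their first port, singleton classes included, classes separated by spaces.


equal — both sides give {out.1} {out.2, b4.1, b4.2} {b1.1} {b1.2} {b2.1} {b2.2} {b3.1} {b3.2}


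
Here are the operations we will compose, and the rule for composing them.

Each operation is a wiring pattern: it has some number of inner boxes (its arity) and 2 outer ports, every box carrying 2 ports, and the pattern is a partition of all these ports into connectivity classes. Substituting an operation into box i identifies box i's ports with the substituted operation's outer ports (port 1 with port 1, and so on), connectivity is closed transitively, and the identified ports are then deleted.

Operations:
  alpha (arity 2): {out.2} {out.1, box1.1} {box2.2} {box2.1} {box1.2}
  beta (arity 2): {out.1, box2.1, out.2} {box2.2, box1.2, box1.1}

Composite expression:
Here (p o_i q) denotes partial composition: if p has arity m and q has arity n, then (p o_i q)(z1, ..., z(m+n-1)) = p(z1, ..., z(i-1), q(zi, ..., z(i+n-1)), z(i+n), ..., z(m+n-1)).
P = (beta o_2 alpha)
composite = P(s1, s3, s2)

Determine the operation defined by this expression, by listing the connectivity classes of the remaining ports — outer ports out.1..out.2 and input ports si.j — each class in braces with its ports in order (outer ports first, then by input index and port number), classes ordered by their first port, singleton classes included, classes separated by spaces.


Treat the ports identified at beta as solder joints: merge, then drop.
the subtree at alpha composes to {out.1, s3.1} {out.2} {s2.1} {s2.2} {s3.2} on (s3, s2); out.j = own outer ports
the subtree at beta composes to {out.1, out.2, s3.1} {s1.1, s1.2} {s2.1} {s2.2} {s3.2} on (s1, s3, s2); out.j = own outer ports

{out.1, out.2, s3.1} {s1.1, s1.2} {s2.1} {s2.2} {s3.2}


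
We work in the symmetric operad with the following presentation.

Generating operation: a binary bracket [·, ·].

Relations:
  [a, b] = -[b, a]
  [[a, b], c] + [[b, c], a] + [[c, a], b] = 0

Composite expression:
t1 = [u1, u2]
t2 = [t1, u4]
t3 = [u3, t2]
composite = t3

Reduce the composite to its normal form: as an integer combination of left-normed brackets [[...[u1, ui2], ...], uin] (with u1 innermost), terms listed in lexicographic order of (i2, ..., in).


-[[[u1, u2], u4], u3]

Left-normed coefficients sit on the u1-initial expansion words.
Composite bracket: [u3, [[u1, u2], u4]]
Full expansion: 8 signed words from ab - ba (2^3 = 8).
The u1-initial words carry the normal form:
  u1u2u4u3 appears with sign -1, giving the term -[[[u1, u2], u4], u3]


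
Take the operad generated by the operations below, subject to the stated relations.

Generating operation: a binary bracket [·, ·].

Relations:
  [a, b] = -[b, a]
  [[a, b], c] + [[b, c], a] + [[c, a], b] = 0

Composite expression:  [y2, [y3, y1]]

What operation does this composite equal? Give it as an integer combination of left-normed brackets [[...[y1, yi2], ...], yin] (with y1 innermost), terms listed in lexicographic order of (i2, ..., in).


[[y1, y3], y2]

Expand each bracket as ab - ba; the y1-initial words give the coefficients.
Composite bracket: [y2, [y3, y1]]
The bracket unfolds into 4 signed words via [a, b] = ab - ba (2^2 = 4).
Words beginning with y1 determine it all:
  y1y3y2 (sign +1) contributes +[[y1, y3], y2]


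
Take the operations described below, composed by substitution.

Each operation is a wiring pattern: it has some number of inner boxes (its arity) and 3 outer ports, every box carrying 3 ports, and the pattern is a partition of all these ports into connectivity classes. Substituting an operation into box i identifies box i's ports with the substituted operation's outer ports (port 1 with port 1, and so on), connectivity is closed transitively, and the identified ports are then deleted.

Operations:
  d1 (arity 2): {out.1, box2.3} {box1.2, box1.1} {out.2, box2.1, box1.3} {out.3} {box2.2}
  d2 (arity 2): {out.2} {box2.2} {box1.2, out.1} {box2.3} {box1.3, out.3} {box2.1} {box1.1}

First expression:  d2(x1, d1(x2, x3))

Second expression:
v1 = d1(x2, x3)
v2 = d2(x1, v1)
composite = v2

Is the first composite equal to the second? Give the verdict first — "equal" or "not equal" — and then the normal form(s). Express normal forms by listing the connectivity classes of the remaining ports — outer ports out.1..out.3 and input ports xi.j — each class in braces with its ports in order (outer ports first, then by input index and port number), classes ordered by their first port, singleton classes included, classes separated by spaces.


equal — both sides give {out.1, x1.2} {out.2} {out.3, x1.3} {x1.1} {x2.1, x2.2} {x2.3, x3.1} {x3.2} {x3.3}

In normal form, the first expression is {out.1, x1.2} {out.2} {out.3, x1.3} {x1.1} {x2.1, x2.2} {x2.3, x3.1} {x3.2} {x3.3}
In normal form, the second expression is {out.1, x1.2} {out.2} {out.3, x1.3} {x1.1} {x2.1, x2.2} {x2.3, x3.1} {x3.2} {x3.3}
The forms coincide; equal.


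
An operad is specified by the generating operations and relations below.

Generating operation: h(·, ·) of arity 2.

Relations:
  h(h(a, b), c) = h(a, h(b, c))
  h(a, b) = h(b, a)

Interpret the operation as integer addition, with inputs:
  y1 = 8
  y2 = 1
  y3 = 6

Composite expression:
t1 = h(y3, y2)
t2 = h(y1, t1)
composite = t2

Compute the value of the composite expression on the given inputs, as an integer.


15


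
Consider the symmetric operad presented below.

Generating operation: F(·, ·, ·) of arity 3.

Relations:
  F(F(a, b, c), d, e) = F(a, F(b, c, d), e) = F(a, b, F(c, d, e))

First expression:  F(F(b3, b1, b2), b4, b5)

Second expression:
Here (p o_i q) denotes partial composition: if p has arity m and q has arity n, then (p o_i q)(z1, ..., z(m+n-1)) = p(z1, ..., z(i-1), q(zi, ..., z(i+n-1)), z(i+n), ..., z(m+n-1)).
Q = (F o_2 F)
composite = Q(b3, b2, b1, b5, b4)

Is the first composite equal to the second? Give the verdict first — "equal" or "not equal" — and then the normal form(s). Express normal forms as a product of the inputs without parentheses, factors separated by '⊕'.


not equal: they reduce to b3 ⊕ b1 ⊕ b2 ⊕ b4 ⊕ b5 and b3 ⊕ b2 ⊕ b1 ⊕ b5 ⊕ b4

The first expression, normalized: b3 ⊕ b1 ⊕ b2 ⊕ b4 ⊕ b5
The second expression, normalized: b3 ⊕ b2 ⊕ b1 ⊕ b5 ⊕ b4
The forms do not match — not equal.


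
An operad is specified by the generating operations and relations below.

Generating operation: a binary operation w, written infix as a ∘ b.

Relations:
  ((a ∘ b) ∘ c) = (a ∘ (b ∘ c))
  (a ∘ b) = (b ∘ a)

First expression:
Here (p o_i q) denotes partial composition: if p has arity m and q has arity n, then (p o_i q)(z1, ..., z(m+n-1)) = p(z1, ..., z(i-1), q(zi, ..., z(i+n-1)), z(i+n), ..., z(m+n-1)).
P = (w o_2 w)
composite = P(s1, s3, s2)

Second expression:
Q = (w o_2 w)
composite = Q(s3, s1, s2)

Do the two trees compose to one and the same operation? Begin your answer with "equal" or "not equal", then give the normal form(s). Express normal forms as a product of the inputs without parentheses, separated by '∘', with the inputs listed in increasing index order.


equal — both sides give s1 ∘ s2 ∘ s3

Normal form of the first expression: s1 ∘ s2 ∘ s3
Normal form of the second expression: s1 ∘ s2 ∘ s3
Same normal form: equal.


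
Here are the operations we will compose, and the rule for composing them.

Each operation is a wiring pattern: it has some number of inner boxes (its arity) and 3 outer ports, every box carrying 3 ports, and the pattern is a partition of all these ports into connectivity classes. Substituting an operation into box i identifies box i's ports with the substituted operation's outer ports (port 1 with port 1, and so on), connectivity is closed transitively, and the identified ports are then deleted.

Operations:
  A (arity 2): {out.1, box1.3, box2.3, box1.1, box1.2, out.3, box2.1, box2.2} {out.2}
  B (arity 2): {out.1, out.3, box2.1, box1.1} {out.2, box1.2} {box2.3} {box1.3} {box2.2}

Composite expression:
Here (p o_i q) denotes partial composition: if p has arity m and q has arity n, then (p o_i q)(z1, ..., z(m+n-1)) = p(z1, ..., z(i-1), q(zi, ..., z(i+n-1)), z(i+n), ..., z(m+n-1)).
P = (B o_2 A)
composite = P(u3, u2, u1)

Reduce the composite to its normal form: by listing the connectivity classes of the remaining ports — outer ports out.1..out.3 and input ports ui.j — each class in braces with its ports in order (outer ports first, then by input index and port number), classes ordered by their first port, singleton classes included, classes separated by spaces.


{out.1, out.3, u1.1, u1.2, u1.3, u2.1, u2.2, u2.3, u3.1} {out.2, u3.2} {u3.3}

Reachability decides: close wires over B-identified ports.
composing A on (u2, u1), with out.j its own outer ports: {out.1, out.3, u1.1, u1.2, u1.3, u2.1, u2.2, u2.3} {out.2}
composing B on (u3, u2, u1), with out.j its own outer ports: {out.1, out.3, u1.1, u1.2, u1.3, u2.1, u2.2, u2.3, u3.1} {out.2, u3.2} {u3.3}


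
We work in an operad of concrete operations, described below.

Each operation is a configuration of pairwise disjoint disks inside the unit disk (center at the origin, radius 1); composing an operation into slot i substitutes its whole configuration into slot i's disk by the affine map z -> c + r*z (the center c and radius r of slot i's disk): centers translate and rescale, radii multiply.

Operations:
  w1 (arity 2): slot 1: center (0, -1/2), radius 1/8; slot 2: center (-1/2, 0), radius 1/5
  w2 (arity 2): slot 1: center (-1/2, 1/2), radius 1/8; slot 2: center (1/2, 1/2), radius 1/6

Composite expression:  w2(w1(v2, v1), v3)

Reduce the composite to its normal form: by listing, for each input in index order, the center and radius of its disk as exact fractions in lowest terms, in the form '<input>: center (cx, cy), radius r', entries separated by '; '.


v1: center (-9/16, 1/2), radius 1/40; v2: center (-1/2, 7/16), radius 1/64; v3: center (1/2, 1/2), radius 1/6

Affine substitution under w2: radii multiply and v-centers shift.
input v2: composing its 2 substitution steps yields center (-1/2, 7/16), radius 1/64
input v1: composing its 2 substitution steps yields center (-9/16, 1/2), radius 1/40
input v3: composing its 1 substitution step yields center (1/2, 1/2), radius 1/6


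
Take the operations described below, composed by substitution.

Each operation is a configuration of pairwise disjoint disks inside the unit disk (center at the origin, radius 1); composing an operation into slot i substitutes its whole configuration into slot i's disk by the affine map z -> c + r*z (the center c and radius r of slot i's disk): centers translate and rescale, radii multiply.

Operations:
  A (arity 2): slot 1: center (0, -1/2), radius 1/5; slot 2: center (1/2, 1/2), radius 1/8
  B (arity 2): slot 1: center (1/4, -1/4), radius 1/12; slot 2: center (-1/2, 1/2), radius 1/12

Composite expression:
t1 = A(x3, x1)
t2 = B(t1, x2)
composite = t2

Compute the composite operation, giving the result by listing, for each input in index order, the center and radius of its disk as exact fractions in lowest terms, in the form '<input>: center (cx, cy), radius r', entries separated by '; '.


x1: center (7/24, -5/24), radius 1/96; x2: center (-1/2, 1/2), radius 1/12; x3: center (1/4, -7/24), radius 1/60

Each x-disk chains the slot maps above it in B; radii multiply.
input x3: applying the 2 nested substitutions gives center (1/4, -7/24), radius 1/60
input x1: applying the 2 nested substitutions gives center (7/24, -5/24), radius 1/96
input x2: applying the 1 nested substitution gives center (-1/2, 1/2), radius 1/12


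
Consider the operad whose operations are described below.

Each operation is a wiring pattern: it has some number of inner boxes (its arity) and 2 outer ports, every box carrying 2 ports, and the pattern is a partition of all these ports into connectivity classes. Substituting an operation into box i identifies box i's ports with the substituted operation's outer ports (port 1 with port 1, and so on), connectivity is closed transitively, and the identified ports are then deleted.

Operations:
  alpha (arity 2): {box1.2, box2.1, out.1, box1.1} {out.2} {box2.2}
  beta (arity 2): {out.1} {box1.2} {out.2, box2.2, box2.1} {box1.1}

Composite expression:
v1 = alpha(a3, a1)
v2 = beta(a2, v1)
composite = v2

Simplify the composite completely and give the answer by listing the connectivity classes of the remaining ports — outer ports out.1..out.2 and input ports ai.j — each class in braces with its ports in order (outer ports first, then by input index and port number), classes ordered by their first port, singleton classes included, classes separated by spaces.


{out.1} {out.2, a1.1, a3.1, a3.2} {a1.2} {a2.1} {a2.2}

After gluing at beta, chains via deleted ports link the a-ports.
after alpha, the pattern on (a3, a1) reads {out.1, a1.1, a3.1, a3.2} {out.2} {a1.2} (out.j = its outer ports)
after beta, the pattern on (a2, a3, a1) reads {out.1} {out.2, a1.1, a3.1, a3.2} {a1.2} {a2.1} {a2.2} (out.j = its outer ports)


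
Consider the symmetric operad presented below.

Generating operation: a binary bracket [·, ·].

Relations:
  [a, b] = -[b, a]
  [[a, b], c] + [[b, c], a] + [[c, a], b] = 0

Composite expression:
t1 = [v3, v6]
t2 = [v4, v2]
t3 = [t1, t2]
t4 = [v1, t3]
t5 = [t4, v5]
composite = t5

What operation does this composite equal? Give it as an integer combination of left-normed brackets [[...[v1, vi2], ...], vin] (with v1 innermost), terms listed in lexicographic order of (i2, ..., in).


[[[[[v1, v2], v4], v3], v6], v5] - [[[[[v1, v2], v4], v6], v3], v5] - [[[[[v1, v3], v6], v2], v4], v5] + [[[[[v1, v3], v6], v4], v2], v5] - [[[[[v1, v4], v2], v3], v6], v5] + [[[[[v1, v4], v2], v6], v3], v5] + [[[[[v1, v6], v3], v2], v4], v5] - [[[[[v1, v6], v3], v4], v2], v5]

Left-normed coefficients sit on the v1-initial expansion words.
Composite bracket: [[v1, [[v3, v6], [v4, v2]]], v5]
The bracket unfolds into 32 signed words via [a, b] = ab - ba (2^5 = 32).
The v1-initial words carry the normal form:
  word v1v2v4v3v6v5 has sign +1, contributing +[[[[[v1, v2], v4], v3], v6], v5]
  word v1v2v4v6v3v5 has sign -1, contributing -[[[[[v1, v2], v4], v6], v3], v5]
  word v1v3v6v2v4v5 has sign -1, contributing -[[[[[v1, v3], v6], v2], v4], v5]
  word v1v3v6v4v2v5 has sign +1, contributing +[[[[[v1, v3], v6], v4], v2], v5]
  word v1v4v2v3v6v5 has sign -1, contributing -[[[[[v1, v4], v2], v3], v6], v5]
  word v1v4v2v6v3v5 has sign +1, contributing +[[[[[v1, v4], v2], v6], v3], v5]
  word v1v6v3v2v4v5 has sign +1, contributing +[[[[[v1, v6], v3], v2], v4], v5]
  word v1v6v3v4v2v5 has sign -1, contributing -[[[[[v1, v6], v3], v4], v2], v5]


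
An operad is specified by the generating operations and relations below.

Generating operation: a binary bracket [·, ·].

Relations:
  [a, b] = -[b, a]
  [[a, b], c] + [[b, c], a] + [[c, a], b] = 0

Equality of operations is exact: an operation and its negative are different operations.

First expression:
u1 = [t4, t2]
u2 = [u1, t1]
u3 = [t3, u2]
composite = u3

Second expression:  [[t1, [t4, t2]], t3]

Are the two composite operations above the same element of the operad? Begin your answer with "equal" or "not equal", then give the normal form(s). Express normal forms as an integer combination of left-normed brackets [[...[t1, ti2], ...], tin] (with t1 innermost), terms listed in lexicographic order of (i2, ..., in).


equal; both compose to -[[[t1, t2], t4], t3] + [[[t1, t4], t2], t3]


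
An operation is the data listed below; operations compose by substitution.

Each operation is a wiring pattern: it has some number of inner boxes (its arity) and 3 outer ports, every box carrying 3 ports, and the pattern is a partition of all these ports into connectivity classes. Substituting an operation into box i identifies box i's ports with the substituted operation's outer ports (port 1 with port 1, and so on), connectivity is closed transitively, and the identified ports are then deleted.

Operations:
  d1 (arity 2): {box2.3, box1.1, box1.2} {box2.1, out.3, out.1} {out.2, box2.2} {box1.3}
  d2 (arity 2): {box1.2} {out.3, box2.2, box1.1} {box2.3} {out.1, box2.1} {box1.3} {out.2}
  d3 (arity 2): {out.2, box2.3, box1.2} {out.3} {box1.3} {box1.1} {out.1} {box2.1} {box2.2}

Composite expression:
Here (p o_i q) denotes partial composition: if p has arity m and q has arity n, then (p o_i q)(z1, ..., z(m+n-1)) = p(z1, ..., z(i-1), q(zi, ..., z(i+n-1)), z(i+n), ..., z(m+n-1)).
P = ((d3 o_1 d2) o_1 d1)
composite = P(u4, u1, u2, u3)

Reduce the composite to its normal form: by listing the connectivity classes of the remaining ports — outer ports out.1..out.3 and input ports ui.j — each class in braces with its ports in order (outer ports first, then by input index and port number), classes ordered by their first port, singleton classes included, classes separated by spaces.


Substituting into d3 glues patterns; closure does the rest.
after d1, the pattern on (u4, u1) reads {out.1, out.3, u1.1} {out.2, u1.2} {u1.3, u4.1, u4.2} {u4.3} (out.j = its outer ports)
after d2, the pattern on (u4, u1, u2) reads {out.1, u2.1} {out.2} {out.3, u1.1, u2.2} {u1.2} {u1.3, u4.1, u4.2} {u2.3} {u4.3} (out.j = its outer ports)
after d3, the pattern on (u4, u1, u2, u3) reads {out.1} {out.2, u3.3} {out.3} {u1.1, u2.2} {u1.2} {u1.3, u4.1, u4.2} {u2.1} {u2.3} {u3.1} {u3.2} {u4.3} (out.j = its outer ports)

{out.1} {out.2, u3.3} {out.3} {u1.1, u2.2} {u1.2} {u1.3, u4.1, u4.2} {u2.1} {u2.3} {u3.1} {u3.2} {u4.3}


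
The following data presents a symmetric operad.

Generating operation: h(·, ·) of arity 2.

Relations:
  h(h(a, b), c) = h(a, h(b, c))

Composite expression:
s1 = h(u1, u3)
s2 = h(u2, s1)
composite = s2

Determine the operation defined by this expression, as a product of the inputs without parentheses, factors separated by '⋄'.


u2 ⋄ u1 ⋄ u3

Associativity of h dissolves the nesting; only the u-input order survives.
h(u1, u3) unparenthesizes to u1 ⋄ u3
h(u2, h(u1, u3)) unparenthesizes to u2 ⋄ u1 ⋄ u3


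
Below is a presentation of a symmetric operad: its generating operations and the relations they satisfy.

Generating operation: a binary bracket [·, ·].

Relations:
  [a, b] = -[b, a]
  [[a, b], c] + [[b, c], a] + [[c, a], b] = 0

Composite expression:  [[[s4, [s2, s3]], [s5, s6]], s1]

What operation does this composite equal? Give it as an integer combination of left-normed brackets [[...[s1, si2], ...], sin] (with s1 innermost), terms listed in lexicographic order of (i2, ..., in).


[[[[[s1, s2], s3], s4], s5], s6] - [[[[[s1, s2], s3], s4], s6], s5] - [[[[[s1, s3], s2], s4], s5], s6] + [[[[[s1, s3], s2], s4], s6], s5] - [[[[[s1, s4], s2], s3], s5], s6] + [[[[[s1, s4], s2], s3], s6], s5] + [[[[[s1, s4], s3], s2], s5], s6] - [[[[[s1, s4], s3], s2], s6], s5] - [[[[[s1, s5], s6], s2], s3], s4] + [[[[[s1, s5], s6], s3], s2], s4] + [[[[[s1, s5], s6], s4], s2], s3] - [[[[[s1, s5], s6], s4], s3], s2] + [[[[[s1, s6], s5], s2], s3], s4] - [[[[[s1, s6], s5], s3], s2], s4] - [[[[[s1, s6], s5], s4], s2], s3] + [[[[[s1, s6], s5], s4], s3], s2]

Skip Jacobi rewriting: expand, keep s1-initial words, read off terms.
Composite bracket: [[[s4, [s2, s3]], [s5, s6]], s1]
The bracket unfolds into 32 signed words via [a, b] = ab - ba (2^5 = 32).
Only words starting with s1 matter:
  s1s2s3s4s5s6 appears with sign +1, giving the term +[[[[[s1, s2], s3], s4], s5], s6]
  s1s2s3s4s6s5 appears with sign -1, giving the term -[[[[[s1, s2], s3], s4], s6], s5]
  s1s3s2s4s5s6 appears with sign -1, giving the term -[[[[[s1, s3], s2], s4], s5], s6]
  s1s3s2s4s6s5 appears with sign +1, giving the term +[[[[[s1, s3], s2], s4], s6], s5]
  s1s4s2s3s5s6 appears with sign -1, giving the term -[[[[[s1, s4], s2], s3], s5], s6]
  s1s4s2s3s6s5 appears with sign +1, giving the term +[[[[[s1, s4], s2], s3], s6], s5]
  s1s4s3s2s5s6 appears with sign +1, giving the term +[[[[[s1, s4], s3], s2], s5], s6]
  s1s4s3s2s6s5 appears with sign -1, giving the term -[[[[[s1, s4], s3], s2], s6], s5]
  s1s5s6s2s3s4 appears with sign -1, giving the term -[[[[[s1, s5], s6], s2], s3], s4]
  s1s5s6s3s2s4 appears with sign +1, giving the term +[[[[[s1, s5], s6], s3], s2], s4]
  s1s5s6s4s2s3 appears with sign +1, giving the term +[[[[[s1, s5], s6], s4], s2], s3]
  s1s5s6s4s3s2 appears with sign -1, giving the term -[[[[[s1, s5], s6], s4], s3], s2]
  s1s6s5s2s3s4 appears with sign +1, giving the term +[[[[[s1, s6], s5], s2], s3], s4]
  s1s6s5s3s2s4 appears with sign -1, giving the term -[[[[[s1, s6], s5], s3], s2], s4]
  s1s6s5s4s2s3 appears with sign -1, giving the term -[[[[[s1, s6], s5], s4], s2], s3]
  s1s6s5s4s3s2 appears with sign +1, giving the term +[[[[[s1, s6], s5], s4], s3], s2]


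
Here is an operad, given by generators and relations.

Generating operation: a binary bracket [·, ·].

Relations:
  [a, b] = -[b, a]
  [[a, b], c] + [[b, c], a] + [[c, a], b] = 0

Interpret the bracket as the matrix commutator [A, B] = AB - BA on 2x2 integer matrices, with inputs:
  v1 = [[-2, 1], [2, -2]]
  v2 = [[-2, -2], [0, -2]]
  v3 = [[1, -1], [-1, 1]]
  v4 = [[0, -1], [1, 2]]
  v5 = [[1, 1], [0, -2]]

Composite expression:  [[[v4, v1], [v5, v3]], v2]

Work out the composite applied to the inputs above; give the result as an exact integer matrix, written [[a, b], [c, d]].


[v4, v1] = [[-3, -2], [4, 3]]
[v5, v3] = [[-1, -3], [3, 1]]
[[v4, v1], [v5, v3]] = [[6, 14], [10, -6]]
[[[v4, v1], [v5, v3]], v2] = [[20, -24], [0, -20]]

[[20, -24], [0, -20]]


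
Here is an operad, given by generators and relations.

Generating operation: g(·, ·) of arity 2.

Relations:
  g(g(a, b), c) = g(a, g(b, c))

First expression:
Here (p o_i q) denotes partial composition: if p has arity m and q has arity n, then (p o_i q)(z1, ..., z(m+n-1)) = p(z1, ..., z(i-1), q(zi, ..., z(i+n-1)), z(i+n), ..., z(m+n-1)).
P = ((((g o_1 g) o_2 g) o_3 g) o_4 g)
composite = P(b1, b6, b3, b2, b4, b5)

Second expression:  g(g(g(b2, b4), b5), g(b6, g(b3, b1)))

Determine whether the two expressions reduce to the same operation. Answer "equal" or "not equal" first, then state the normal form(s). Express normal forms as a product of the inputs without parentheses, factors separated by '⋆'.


not equal: they reduce to b1 ⋆ b6 ⋆ b3 ⋆ b2 ⋆ b4 ⋆ b5 and b2 ⋆ b4 ⋆ b5 ⋆ b6 ⋆ b3 ⋆ b1

The first expression, normalized: b1 ⋆ b6 ⋆ b3 ⋆ b2 ⋆ b4 ⋆ b5
The second expression, normalized: b2 ⋆ b4 ⋆ b5 ⋆ b6 ⋆ b3 ⋆ b1
They disagree, so not equal.


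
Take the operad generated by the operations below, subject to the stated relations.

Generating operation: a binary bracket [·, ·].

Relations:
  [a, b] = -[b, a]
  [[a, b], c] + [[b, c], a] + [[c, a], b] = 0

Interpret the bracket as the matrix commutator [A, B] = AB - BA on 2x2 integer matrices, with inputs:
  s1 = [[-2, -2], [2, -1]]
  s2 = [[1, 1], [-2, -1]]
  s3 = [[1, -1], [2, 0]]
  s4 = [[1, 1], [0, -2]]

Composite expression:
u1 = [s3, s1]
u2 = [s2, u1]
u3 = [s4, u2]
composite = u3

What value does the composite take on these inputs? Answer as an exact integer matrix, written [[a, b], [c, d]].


[[0, -10], [0, 0]]

[s3, s1] = [[2, -3], [-4, -2]]
[s2, [s3, s1]] = [[-10, -10], [0, 10]]
[s4, [s2, [s3, s1]]] = [[0, -10], [0, 0]]


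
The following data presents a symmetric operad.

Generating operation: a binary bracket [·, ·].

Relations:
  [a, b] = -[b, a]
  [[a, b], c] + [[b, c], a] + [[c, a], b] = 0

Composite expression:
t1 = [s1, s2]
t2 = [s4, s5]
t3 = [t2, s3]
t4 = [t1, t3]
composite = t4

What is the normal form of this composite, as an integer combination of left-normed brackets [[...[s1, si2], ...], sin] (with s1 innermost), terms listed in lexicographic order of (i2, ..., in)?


-[[[[s1, s2], s3], s4], s5] + [[[[s1, s2], s3], s5], s4] + [[[[s1, s2], s4], s5], s3] - [[[[s1, s2], s5], s4], s3]

Expand each bracket as ab - ba; the s1-initial words give the coefficients.
Composite bracket: [[s1, s2], [[s4, s5], s3]]
Full expansion: 16 signed words from ab - ba (2^4 = 16).
Collect the words opening with s1:
  sign of s1s2s3s4s5 is -1, so it contributes -[[[[s1, s2], s3], s4], s5]
  sign of s1s2s3s5s4 is +1, so it contributes +[[[[s1, s2], s3], s5], s4]
  sign of s1s2s4s5s3 is +1, so it contributes +[[[[s1, s2], s4], s5], s3]
  sign of s1s2s5s4s3 is -1, so it contributes -[[[[s1, s2], s5], s4], s3]


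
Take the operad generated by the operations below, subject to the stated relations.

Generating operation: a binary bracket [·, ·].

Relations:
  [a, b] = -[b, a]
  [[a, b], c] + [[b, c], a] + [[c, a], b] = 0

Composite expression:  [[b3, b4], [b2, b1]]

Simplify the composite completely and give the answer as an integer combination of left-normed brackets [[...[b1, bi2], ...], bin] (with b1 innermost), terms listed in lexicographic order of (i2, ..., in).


[[[b1, b2], b3], b4] - [[[b1, b2], b4], b3]

Antisymmetry and Jacobi reduce to b1-anchored left-normed brackets.
Composite bracket: [[b3, b4], [b2, b1]]
Applying ab - ba throughout gives 8 signed words (2^3 = 8).
Only words starting with b1 matter:
  word b1b2b3b4 has sign +1, contributing +[[[b1, b2], b3], b4]
  word b1b2b4b3 has sign -1, contributing -[[[b1, b2], b4], b3]


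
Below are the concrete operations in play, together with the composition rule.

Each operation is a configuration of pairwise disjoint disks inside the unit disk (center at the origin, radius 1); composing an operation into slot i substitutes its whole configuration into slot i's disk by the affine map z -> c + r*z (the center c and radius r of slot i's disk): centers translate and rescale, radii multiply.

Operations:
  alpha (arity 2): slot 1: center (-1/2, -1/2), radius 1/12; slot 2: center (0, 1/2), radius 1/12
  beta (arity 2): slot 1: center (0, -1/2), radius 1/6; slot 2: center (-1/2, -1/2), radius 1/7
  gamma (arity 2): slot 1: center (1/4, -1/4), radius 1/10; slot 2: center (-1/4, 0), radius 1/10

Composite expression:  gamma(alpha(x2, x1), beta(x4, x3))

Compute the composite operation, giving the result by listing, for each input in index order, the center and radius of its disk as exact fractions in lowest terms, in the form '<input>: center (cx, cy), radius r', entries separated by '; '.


x1: center (1/4, -1/5), radius 1/120; x2: center (1/5, -3/10), radius 1/120; x3: center (-3/10, -1/20), radius 1/70; x4: center (-1/4, -1/20), radius 1/60

Nesting under gamma composes maps z -> c + r*z down each x-path.
tracing x2 down its 2-map path: center (1/5, -3/10), radius 1/120
tracing x1 down its 2-map path: center (1/4, -1/5), radius 1/120
tracing x4 down its 2-map path: center (-1/4, -1/20), radius 1/60
tracing x3 down its 2-map path: center (-3/10, -1/20), radius 1/70


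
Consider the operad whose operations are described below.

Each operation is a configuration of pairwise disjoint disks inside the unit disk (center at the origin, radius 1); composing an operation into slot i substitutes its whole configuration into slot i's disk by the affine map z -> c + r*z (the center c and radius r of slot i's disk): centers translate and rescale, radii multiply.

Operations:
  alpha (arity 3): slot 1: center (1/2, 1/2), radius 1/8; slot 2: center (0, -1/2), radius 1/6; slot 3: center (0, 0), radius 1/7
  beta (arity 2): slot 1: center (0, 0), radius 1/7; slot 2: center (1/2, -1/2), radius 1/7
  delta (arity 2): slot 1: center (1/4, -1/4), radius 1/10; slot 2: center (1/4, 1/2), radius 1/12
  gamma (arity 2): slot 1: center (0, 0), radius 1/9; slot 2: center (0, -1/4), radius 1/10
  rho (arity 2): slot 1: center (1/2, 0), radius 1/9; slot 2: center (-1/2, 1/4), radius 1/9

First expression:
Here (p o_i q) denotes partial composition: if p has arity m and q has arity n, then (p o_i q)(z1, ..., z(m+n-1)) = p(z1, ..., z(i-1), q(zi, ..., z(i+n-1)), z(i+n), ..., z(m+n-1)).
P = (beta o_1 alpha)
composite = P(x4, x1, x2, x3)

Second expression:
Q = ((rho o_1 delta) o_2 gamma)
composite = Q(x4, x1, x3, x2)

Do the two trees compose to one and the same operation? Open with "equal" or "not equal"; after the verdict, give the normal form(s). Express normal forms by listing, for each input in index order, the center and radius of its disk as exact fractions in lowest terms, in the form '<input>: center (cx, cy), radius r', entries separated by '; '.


not equal — first x1: center (0, -1/14), radius 1/42; x2: center (0, 0), radius 1/49; x3: center (1/2, -1/2), radius 1/7; x4: center (1/14, 1/14), radius 1/56, second x1: center (19/36, 1/18), radius 1/972; x2: center (-1/2, 1/4), radius 1/9; x3: center (19/36, 23/432), radius 1/1080; x4: center (19/36, -1/36), radius 1/90


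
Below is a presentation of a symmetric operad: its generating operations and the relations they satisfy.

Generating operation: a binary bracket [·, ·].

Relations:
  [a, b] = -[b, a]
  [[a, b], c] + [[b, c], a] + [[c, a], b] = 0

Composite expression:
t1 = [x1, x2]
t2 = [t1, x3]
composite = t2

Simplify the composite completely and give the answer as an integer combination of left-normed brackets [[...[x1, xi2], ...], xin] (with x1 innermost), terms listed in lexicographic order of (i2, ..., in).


[[x1, x2], x3]

In the tensor algebra, words opening x1 carry the x1-anchored form.
Composite bracket: [[x1, x2], x3]
Under [a, b] = ab - ba we get 4 signed associative words (2^2 = 4).
Keep just the words that open with x1:
  x1x2x3 appears with sign +1, giving the term +[[x1, x2], x3]


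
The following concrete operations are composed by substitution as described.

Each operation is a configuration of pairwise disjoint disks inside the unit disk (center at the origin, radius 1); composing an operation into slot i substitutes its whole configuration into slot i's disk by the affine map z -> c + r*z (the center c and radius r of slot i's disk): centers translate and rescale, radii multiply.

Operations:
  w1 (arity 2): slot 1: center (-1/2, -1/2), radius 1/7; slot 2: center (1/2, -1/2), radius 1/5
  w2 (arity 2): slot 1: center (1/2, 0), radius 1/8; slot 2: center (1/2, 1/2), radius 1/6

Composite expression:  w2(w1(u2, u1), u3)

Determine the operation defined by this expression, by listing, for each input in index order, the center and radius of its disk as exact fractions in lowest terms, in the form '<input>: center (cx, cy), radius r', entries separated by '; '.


u1: center (9/16, -1/16), radius 1/40; u2: center (7/16, -1/16), radius 1/56; u3: center (1/2, 1/2), radius 1/6

Nesting under w2 composes maps z -> c + r*z down each u-path.
input u2: applying the 2 nested substitutions gives center (7/16, -1/16), radius 1/56
input u1: applying the 2 nested substitutions gives center (9/16, -1/16), radius 1/40
input u3: applying the 1 nested substitution gives center (1/2, 1/2), radius 1/6


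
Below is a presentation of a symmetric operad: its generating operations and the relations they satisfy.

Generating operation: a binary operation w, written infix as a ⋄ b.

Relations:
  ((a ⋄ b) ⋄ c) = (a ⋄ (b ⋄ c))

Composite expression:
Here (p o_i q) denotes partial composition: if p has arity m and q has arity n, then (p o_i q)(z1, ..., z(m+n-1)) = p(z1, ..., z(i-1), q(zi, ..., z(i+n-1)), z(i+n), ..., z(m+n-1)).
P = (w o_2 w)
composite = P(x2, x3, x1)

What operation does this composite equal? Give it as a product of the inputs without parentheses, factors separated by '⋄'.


x2 ⋄ x3 ⋄ x1


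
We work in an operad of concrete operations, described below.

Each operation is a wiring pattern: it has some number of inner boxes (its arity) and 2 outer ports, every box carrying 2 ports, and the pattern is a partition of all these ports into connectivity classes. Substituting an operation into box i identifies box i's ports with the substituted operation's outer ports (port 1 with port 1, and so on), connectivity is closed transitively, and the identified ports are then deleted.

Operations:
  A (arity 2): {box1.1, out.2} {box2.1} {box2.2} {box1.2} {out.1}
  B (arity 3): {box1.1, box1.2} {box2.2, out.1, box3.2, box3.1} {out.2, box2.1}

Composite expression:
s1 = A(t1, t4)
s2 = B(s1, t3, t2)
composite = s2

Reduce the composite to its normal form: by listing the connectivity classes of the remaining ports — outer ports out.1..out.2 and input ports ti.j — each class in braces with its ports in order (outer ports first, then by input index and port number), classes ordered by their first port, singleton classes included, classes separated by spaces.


{out.1, t2.1, t2.2, t3.2} {out.2, t3.1} {t1.1} {t1.2} {t4.1} {t4.2}

Substituting into B glues patterns; closure does the rest.
through A, on inputs (t1, t4): {out.1} {out.2, t1.1} {t1.2} {t4.1} {t4.2} (out.j = stage outer ports)
through B, on inputs (t1, t4, t3, t2): {out.1, t2.1, t2.2, t3.2} {out.2, t3.1} {t1.1} {t1.2} {t4.1} {t4.2} (out.j = stage outer ports)
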